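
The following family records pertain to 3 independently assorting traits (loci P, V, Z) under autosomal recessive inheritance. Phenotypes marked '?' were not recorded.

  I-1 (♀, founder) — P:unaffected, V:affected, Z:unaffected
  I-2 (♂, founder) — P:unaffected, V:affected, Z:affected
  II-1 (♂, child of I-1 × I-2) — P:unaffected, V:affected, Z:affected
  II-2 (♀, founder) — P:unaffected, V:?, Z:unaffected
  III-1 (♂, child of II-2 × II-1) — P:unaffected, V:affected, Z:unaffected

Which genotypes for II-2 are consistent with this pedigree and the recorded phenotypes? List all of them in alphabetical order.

P/I-1 un ·: PP|Pp
P/I-2 un ·: PP|Pp
P/II-1 un I-1×I-2: PP|Pp
P/II-2 un ·: PP|Pp
P/III-1 un II-2×II-1: PP|Pp
⇒ P over [I-1,I-2,II-1,II-2,III-1]: 24 consistent
V/I-1 aff ·: vv
V/I-2 aff ·: vv
V/II-1 aff I-1×I-2: vv
V/II-2 ? ·: Vv|vv
V/III-1 aff II-2×II-1: vv
⇒ V over [I-1,I-2,II-1,II-2,III-1]: 2 consistent
Z/I-1 un ·: Zz
Z/I-2 aff ·: zz
Z/II-1 aff I-1×I-2: zz
Z/II-2 un ·: ZZ|Zz
Z/III-1 un II-2×II-1: Zz
⇒ Z over [I-1,I-2,II-1,II-2,III-1]: 2 consistent

II-2 ∈ {PP Vv ZZ, PP Vv Zz, PP vv ZZ, PP vv Zz, Pp Vv ZZ, Pp Vv Zz, Pp vv ZZ, Pp vv Zz}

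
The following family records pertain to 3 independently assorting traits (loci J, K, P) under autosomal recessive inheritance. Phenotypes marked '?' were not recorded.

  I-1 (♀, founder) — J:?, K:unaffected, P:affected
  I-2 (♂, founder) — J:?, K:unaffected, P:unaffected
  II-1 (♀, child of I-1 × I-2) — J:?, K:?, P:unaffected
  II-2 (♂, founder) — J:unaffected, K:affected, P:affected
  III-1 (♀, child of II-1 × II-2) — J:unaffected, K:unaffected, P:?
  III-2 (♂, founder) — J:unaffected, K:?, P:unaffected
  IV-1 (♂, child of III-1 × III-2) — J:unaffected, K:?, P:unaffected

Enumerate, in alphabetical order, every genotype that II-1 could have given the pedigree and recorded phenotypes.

J/I-1 ? ·: JJ|Jj|jj
J/I-2 ? ·: JJ|Jj|jj
J/II-1 ? I-1×I-2: JJ|Jj|jj
J/II-2 un ·: JJ|Jj
J/III-1 un II-1×II-2: JJ|Jj
J/III-2 un ·: JJ|Jj
J/IV-1 un III-1×III-2: JJ|Jj
⇒ J over [I-1,I-2,II-1,II-2,III-1,III-2,IV-1]: 170 consistent
K/I-1 un ·: KK|Kk
K/I-2 un ·: KK|Kk
K/II-1 ? I-1×I-2: KK|Kk
K/II-2 aff ·: kk
K/III-1 un II-1×II-2: Kk
K/III-2 ? ·: KK|Kk|kk
K/IV-1 ? III-1×III-2: KK|Kk|kk
⇒ K over [I-1,I-2,II-1,II-2,III-1,III-2,IV-1]: 49 consistent
P/I-1 aff ·: pp
P/I-2 un ·: PP|Pp
P/II-1 un I-1×I-2: Pp
P/II-2 aff ·: pp
P/III-1 ? II-1×II-2: Pp|pp
P/III-2 un ·: PP|Pp
P/IV-1 un III-1×III-2: PP|Pp
⇒ P over [I-1,I-2,II-1,II-2,III-1,III-2,IV-1]: 12 consistent

II-1 ∈ {JJ KK Pp, JJ Kk Pp, Jj KK Pp, Jj Kk Pp, jj KK Pp, jj Kk Pp}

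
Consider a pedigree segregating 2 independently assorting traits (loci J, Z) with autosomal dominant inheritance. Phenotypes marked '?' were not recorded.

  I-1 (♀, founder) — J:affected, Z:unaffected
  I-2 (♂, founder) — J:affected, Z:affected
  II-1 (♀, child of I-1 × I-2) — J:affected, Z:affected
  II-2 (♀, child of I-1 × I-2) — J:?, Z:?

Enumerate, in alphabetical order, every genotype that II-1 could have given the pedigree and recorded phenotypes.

II-1 ∈ {JJ Zz, Jj Zz}

J/I-1 aff ·: Jj|JJ
J/I-2 aff ·: Jj|JJ
J/II-1 aff I-1×I-2: Jj|JJ
J/II-2 ? I-1×I-2: jj|Jj|JJ
⇒ J over [I-1,I-2,II-1,II-2]: 15 consistent
Z/I-1 un ·: zz
Z/I-2 aff ·: Zz|ZZ
Z/II-1 aff I-1×I-2: Zz
Z/II-2 ? I-1×I-2: zz|Zz
⇒ Z over [I-1,I-2,II-1,II-2]: 3 consistent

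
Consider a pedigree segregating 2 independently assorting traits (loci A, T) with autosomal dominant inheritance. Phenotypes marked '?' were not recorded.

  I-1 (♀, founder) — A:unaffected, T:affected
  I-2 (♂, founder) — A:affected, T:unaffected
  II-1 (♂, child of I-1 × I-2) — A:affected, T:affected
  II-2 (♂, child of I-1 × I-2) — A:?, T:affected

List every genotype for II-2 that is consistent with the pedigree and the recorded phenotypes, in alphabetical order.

II-2 ∈ {Aa Tt, aa Tt}

A/I-1 un ·: aa
A/I-2 aff ·: Aa|AA
A/II-1 aff I-1×I-2: Aa
A/II-2 ? I-1×I-2: aa|Aa
⇒ A over [I-1,I-2,II-1,II-2]: 3 consistent
T/I-1 aff ·: Tt|TT
T/I-2 un ·: tt
T/II-1 aff I-1×I-2: Tt
T/II-2 aff I-1×I-2: Tt
⇒ T over [I-1,I-2,II-1,II-2]: 2 consistent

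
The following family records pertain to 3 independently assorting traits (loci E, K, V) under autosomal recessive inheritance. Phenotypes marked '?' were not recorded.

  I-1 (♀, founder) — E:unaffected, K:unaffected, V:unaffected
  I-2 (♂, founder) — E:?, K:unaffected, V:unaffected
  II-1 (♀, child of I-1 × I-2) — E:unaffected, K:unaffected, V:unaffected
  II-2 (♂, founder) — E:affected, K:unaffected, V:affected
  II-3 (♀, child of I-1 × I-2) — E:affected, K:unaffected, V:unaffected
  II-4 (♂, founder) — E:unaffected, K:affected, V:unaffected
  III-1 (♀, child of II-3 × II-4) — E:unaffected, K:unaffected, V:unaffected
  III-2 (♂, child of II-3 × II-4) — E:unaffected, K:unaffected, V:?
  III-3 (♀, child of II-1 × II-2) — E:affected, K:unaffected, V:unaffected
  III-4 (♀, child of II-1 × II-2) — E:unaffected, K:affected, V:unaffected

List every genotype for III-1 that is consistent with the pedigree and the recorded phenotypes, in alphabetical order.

E/I-1 un ·: Ee
E/I-2 ? ·: Ee|ee
E/II-1 un I-1×I-2: Ee
E/II-2 aff ·: ee
E/II-3 aff I-1×I-2: ee
E/II-4 un ·: EE|Ee
E/III-1 un II-3×II-4: Ee
E/III-2 un II-3×II-4: Ee
E/III-3 aff II-1×II-2: ee
E/III-4 un II-1×II-2: Ee
⇒ E over [I-1,I-2,II-1,II-2,II-3,II-4,III-1,III-2,III-3,III-4]: 4 consistent
K/I-1 un ·: KK|Kk
K/I-2 un ·: KK|Kk
K/II-1 un I-1×I-2: Kk
K/II-2 un ·: Kk
K/II-3 un I-1×I-2: KK|Kk
K/II-4 aff ·: kk
K/III-1 un II-3×II-4: Kk
K/III-2 un II-3×II-4: Kk
K/III-3 un II-1×II-2: KK|Kk
K/III-4 aff II-1×II-2: kk
⇒ K over [I-1,I-2,II-1,II-2,II-3,II-4,III-1,III-2,III-3,III-4]: 12 consistent
V/I-1 un ·: VV|Vv
V/I-2 un ·: VV|Vv
V/II-1 un I-1×I-2: VV|Vv
V/II-2 aff ·: vv
V/II-3 un I-1×I-2: VV|Vv
V/II-4 un ·: VV|Vv
V/III-1 un II-3×II-4: VV|Vv
V/III-2 ? II-3×II-4: VV|Vv|vv
V/III-3 un II-1×II-2: Vv
V/III-4 un II-1×II-2: Vv
⇒ V over [I-1,I-2,II-1,II-2,II-3,II-4,III-1,III-2,III-3,III-4]: 95 consistent

III-1 ∈ {Ee Kk VV, Ee Kk Vv}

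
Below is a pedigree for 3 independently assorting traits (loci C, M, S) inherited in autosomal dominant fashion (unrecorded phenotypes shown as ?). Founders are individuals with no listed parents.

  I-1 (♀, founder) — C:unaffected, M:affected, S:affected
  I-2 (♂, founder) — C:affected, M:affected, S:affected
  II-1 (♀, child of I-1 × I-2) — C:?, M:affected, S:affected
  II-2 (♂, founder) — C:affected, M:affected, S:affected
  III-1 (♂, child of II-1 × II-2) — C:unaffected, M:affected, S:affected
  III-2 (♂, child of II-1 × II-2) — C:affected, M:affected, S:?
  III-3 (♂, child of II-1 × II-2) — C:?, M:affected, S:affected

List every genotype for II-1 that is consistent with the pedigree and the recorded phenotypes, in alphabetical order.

II-1 ∈ {Cc MM SS, Cc MM Ss, Cc Mm SS, Cc Mm Ss, cc MM SS, cc MM Ss, cc Mm SS, cc Mm Ss}

C/I-1 un ·: cc
C/I-2 aff ·: Cc|CC
C/II-1 ? I-1×I-2: cc|Cc
C/II-2 aff ·: Cc
C/III-1 un II-1×II-2: cc
C/III-2 aff II-1×II-2: Cc|CC
C/III-3 ? II-1×II-2: cc|Cc|CC
⇒ C over [I-1,I-2,II-1,II-2,III-1,III-2,III-3]: 14 consistent
M/I-1 aff ·: Mm|MM
M/I-2 aff ·: Mm|MM
M/II-1 aff I-1×I-2: Mm|MM
M/II-2 aff ·: Mm|MM
M/III-1 aff II-1×II-2: Mm|MM
M/III-2 aff II-1×II-2: Mm|MM
M/III-3 aff II-1×II-2: Mm|MM
⇒ M over [I-1,I-2,II-1,II-2,III-1,III-2,III-3]: 84 consistent
S/I-1 aff ·: Ss|SS
S/I-2 aff ·: Ss|SS
S/II-1 aff I-1×I-2: Ss|SS
S/II-2 aff ·: Ss|SS
S/III-1 aff II-1×II-2: Ss|SS
S/III-2 ? II-1×II-2: ss|Ss|SS
S/III-3 aff II-1×II-2: Ss|SS
⇒ S over [I-1,I-2,II-1,II-2,III-1,III-2,III-3]: 96 consistent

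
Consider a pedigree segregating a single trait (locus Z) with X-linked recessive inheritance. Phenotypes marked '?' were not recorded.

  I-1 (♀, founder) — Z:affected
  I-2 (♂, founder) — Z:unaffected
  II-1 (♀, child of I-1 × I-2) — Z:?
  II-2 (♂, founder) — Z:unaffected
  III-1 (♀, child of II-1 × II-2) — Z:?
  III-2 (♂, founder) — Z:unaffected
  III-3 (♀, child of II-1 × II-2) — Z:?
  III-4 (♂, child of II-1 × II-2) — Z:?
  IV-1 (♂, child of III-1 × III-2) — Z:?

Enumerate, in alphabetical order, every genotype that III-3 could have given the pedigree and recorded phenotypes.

Z/I-1 aff ·: X^zX^z
Z/I-2 un ·: X^ZY
Z/II-1 ? I-1×I-2: X^ZX^z
Z/II-2 un ·: X^ZY
Z/III-1 ? II-1×II-2: X^ZX^Z|X^ZX^z
Z/III-2 un ·: X^ZY
Z/III-3 ? II-1×II-2: X^ZX^Z|X^ZX^z
Z/III-4 ? II-1×II-2: X^ZY|X^zY
Z/IV-1 ? III-1×III-2: X^ZY|X^zY
⇒ Z over [I-1,I-2,II-1,II-2,III-1,III-2,III-3,III-4,IV-1]: 12 consistent

III-3 ∈ {X^ZX^Z, X^ZX^z}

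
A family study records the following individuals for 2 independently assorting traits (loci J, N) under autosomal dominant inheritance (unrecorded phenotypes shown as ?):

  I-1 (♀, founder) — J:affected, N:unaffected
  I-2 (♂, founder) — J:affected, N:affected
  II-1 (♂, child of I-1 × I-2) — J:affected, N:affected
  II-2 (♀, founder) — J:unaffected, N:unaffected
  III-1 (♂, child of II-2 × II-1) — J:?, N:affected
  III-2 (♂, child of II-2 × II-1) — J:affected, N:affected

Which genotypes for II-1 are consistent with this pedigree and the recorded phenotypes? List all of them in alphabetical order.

II-1 ∈ {JJ Nn, Jj Nn}

J/I-1 aff ·: Jj|JJ
J/I-2 aff ·: Jj|JJ
J/II-1 aff I-1×I-2: Jj|JJ
J/II-2 un ·: jj
J/III-1 ? II-2×II-1: jj|Jj
J/III-2 aff II-2×II-1: Jj
⇒ J over [I-1,I-2,II-1,II-2,III-1,III-2]: 10 consistent
N/I-1 un ·: nn
N/I-2 aff ·: Nn|NN
N/II-1 aff I-1×I-2: Nn
N/II-2 un ·: nn
N/III-1 aff II-2×II-1: Nn
N/III-2 aff II-2×II-1: Nn
⇒ N over [I-1,I-2,II-1,II-2,III-1,III-2]: 2 consistent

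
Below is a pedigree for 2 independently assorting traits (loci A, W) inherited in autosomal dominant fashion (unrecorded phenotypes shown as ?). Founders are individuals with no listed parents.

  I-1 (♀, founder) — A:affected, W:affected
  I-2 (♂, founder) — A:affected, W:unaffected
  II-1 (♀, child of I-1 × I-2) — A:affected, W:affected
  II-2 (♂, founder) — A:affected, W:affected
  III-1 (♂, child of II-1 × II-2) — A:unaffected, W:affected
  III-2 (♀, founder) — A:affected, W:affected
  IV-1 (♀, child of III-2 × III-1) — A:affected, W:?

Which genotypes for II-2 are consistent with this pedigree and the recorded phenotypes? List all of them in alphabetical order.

A/I-1 aff ·: Aa|AA
A/I-2 aff ·: Aa|AA
A/II-1 aff I-1×I-2: Aa
A/II-2 aff ·: Aa
A/III-1 un II-1×II-2: aa
A/III-2 aff ·: Aa|AA
A/IV-1 aff III-2×III-1: Aa
⇒ A over [I-1,I-2,II-1,II-2,III-1,III-2,IV-1]: 6 consistent
W/I-1 aff ·: Ww|WW
W/I-2 un ·: ww
W/II-1 aff I-1×I-2: Ww
W/II-2 aff ·: Ww|WW
W/III-1 aff II-1×II-2: Ww|WW
W/III-2 aff ·: Ww|WW
W/IV-1 ? III-2×III-1: ww|Ww|WW
⇒ W over [I-1,I-2,II-1,II-2,III-1,III-2,IV-1]: 32 consistent

II-2 ∈ {Aa WW, Aa Ww}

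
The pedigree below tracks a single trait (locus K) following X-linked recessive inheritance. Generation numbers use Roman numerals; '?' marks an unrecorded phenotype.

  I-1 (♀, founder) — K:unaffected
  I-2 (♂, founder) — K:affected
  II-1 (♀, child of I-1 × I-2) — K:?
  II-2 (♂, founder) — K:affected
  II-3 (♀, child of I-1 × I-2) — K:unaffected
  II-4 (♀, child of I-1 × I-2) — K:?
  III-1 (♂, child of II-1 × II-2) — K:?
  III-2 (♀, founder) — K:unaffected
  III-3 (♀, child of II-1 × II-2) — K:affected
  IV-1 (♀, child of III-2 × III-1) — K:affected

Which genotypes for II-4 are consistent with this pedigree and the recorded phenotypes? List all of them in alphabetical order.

K/I-1 un ·: X^KX^K|X^KX^k
K/I-2 aff ·: X^kY
K/II-1 ? I-1×I-2: X^KX^k|X^kX^k
K/II-2 aff ·: X^kY
K/II-3 un I-1×I-2: X^KX^k
K/II-4 ? I-1×I-2: X^KX^k|X^kX^k
K/III-1 ? II-1×II-2: X^kY
K/III-2 un ·: X^KX^k
K/III-3 aff II-1×II-2: X^kX^k
K/IV-1 aff III-2×III-1: X^kX^k
⇒ K over [I-1,I-2,II-1,II-2,II-3,II-4,III-1,III-2,III-3,IV-1]: 5 consistent

II-4 ∈ {X^KX^k, X^kX^k}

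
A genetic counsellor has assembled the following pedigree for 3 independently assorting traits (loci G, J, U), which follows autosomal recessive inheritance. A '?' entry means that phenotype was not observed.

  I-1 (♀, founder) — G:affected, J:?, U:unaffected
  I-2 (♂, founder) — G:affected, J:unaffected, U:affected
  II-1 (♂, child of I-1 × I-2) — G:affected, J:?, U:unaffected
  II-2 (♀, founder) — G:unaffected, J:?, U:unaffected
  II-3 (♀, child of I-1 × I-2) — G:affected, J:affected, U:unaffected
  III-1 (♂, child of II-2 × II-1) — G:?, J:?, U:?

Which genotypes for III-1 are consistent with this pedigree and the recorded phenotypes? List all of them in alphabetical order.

G/I-1 aff ·: gg
G/I-2 aff ·: gg
G/II-1 aff I-1×I-2: gg
G/II-2 un ·: GG|Gg
G/II-3 aff I-1×I-2: gg
G/III-1 ? II-2×II-1: Gg|gg
⇒ G over [I-1,I-2,II-1,II-2,II-3,III-1]: 3 consistent
J/I-1 ? ·: Jj|jj
J/I-2 un ·: Jj
J/II-1 ? I-1×I-2: JJ|Jj|jj
J/II-2 ? ·: JJ|Jj|jj
J/II-3 aff I-1×I-2: jj
J/III-1 ? II-2×II-1: JJ|Jj|jj
⇒ J over [I-1,I-2,II-1,II-2,II-3,III-1]: 26 consistent
U/I-1 un ·: UU|Uu
U/I-2 aff ·: uu
U/II-1 un I-1×I-2: Uu
U/II-2 un ·: UU|Uu
U/II-3 un I-1×I-2: Uu
U/III-1 ? II-2×II-1: UU|Uu|uu
⇒ U over [I-1,I-2,II-1,II-2,II-3,III-1]: 10 consistent

III-1 ∈ {Gg JJ UU, Gg JJ Uu, Gg JJ uu, Gg Jj UU, Gg Jj Uu, Gg Jj uu, Gg jj UU, Gg jj Uu, Gg jj uu, gg JJ UU, gg JJ Uu, gg JJ uu, gg Jj UU, gg Jj Uu, gg Jj uu, gg jj UU, gg jj Uu, gg jj uu}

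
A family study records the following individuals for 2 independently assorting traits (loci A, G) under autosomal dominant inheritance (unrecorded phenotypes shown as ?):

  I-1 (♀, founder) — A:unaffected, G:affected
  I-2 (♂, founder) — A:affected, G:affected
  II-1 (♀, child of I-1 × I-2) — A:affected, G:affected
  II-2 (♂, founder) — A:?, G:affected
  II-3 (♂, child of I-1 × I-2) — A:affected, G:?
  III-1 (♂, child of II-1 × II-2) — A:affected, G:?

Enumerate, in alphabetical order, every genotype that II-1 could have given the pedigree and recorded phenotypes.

A/I-1 un ·: aa
A/I-2 aff ·: Aa|AA
A/II-1 aff I-1×I-2: Aa
A/II-2 ? ·: aa|Aa|AA
A/II-3 aff I-1×I-2: Aa
A/III-1 aff II-1×II-2: Aa|AA
⇒ A over [I-1,I-2,II-1,II-2,II-3,III-1]: 10 consistent
G/I-1 aff ·: Gg|GG
G/I-2 aff ·: Gg|GG
G/II-1 aff I-1×I-2: Gg|GG
G/II-2 aff ·: Gg|GG
G/II-3 ? I-1×I-2: gg|Gg|GG
G/III-1 ? II-1×II-2: gg|Gg|GG
⇒ G over [I-1,I-2,II-1,II-2,II-3,III-1]: 59 consistent

II-1 ∈ {Aa GG, Aa Gg}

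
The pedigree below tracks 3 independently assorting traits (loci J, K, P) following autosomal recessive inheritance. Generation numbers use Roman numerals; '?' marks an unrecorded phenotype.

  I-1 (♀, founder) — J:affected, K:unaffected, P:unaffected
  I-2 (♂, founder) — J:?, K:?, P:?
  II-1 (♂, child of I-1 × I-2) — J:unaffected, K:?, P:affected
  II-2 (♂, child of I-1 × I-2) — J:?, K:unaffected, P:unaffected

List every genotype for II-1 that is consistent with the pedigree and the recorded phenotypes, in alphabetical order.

II-1 ∈ {Jj KK pp, Jj Kk pp, Jj kk pp}

J/I-1 aff ·: jj
J/I-2 ? ·: JJ|Jj
J/II-1 un I-1×I-2: Jj
J/II-2 ? I-1×I-2: Jj|jj
⇒ J over [I-1,I-2,II-1,II-2]: 3 consistent
K/I-1 un ·: KK|Kk
K/I-2 ? ·: KK|Kk|kk
K/II-1 ? I-1×I-2: KK|Kk|kk
K/II-2 un I-1×I-2: KK|Kk
⇒ K over [I-1,I-2,II-1,II-2]: 18 consistent
P/I-1 un ·: Pp
P/I-2 ? ·: Pp|pp
P/II-1 aff I-1×I-2: pp
P/II-2 un I-1×I-2: PP|Pp
⇒ P over [I-1,I-2,II-1,II-2]: 3 consistent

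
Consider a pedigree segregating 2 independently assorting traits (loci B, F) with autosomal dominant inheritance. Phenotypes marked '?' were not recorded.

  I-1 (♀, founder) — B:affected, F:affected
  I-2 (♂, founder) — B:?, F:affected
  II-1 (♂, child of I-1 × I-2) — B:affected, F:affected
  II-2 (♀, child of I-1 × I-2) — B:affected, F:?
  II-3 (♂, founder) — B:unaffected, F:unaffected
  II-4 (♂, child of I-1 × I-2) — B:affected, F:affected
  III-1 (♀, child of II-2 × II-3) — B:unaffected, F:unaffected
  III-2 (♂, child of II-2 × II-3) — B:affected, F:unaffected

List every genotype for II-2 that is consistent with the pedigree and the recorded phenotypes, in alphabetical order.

II-2 ∈ {Bb Ff, Bb ff}

B/I-1 aff ·: Bb|BB
B/I-2 ? ·: bb|Bb|BB
B/II-1 aff I-1×I-2: Bb|BB
B/II-2 aff I-1×I-2: Bb
B/II-3 un ·: bb
B/II-4 aff I-1×I-2: Bb|BB
B/III-1 un II-2×II-3: bb
B/III-2 aff II-2×II-3: Bb
⇒ B over [I-1,I-2,II-1,II-2,II-3,II-4,III-1,III-2]: 14 consistent
F/I-1 aff ·: Ff|FF
F/I-2 aff ·: Ff|FF
F/II-1 aff I-1×I-2: Ff|FF
F/II-2 ? I-1×I-2: ff|Ff
F/II-3 un ·: ff
F/II-4 aff I-1×I-2: Ff|FF
F/III-1 un II-2×II-3: ff
F/III-2 un II-2×II-3: ff
⇒ F over [I-1,I-2,II-1,II-2,II-3,II-4,III-1,III-2]: 16 consistent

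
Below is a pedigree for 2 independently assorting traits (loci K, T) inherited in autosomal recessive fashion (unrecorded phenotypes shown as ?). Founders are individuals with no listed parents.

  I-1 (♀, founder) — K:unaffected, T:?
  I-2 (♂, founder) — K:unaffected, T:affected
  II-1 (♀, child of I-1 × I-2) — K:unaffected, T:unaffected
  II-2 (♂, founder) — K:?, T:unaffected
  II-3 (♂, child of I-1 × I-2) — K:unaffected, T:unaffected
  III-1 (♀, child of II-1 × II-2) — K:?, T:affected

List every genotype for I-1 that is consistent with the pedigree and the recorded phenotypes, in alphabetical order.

K/I-1 un ·: KK|Kk
K/I-2 un ·: KK|Kk
K/II-1 un I-1×I-2: KK|Kk
K/II-2 ? ·: KK|Kk|kk
K/II-3 un I-1×I-2: KK|Kk
K/III-1 ? II-1×II-2: KK|Kk|kk
⇒ K over [I-1,I-2,II-1,II-2,II-3,III-1]: 70 consistent
T/I-1 ? ·: TT|Tt
T/I-2 aff ·: tt
T/II-1 un I-1×I-2: Tt
T/II-2 un ·: Tt
T/II-3 un I-1×I-2: Tt
T/III-1 aff II-1×II-2: tt
⇒ T over [I-1,I-2,II-1,II-2,II-3,III-1]: 2 consistent

I-1 ∈ {KK TT, KK Tt, Kk TT, Kk Tt}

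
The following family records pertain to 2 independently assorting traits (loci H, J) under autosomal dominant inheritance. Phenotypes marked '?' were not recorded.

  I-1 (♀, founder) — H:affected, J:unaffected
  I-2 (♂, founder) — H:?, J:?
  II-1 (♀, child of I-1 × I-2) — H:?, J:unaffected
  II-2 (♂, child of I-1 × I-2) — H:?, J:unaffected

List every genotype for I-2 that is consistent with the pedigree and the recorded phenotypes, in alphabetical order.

I-2 ∈ {HH Jj, HH jj, Hh Jj, Hh jj, hh Jj, hh jj}

H/I-1 aff ·: Hh|HH
H/I-2 ? ·: hh|Hh|HH
H/II-1 ? I-1×I-2: hh|Hh|HH
H/II-2 ? I-1×I-2: hh|Hh|HH
⇒ H over [I-1,I-2,II-1,II-2]: 23 consistent
J/I-1 un ·: jj
J/I-2 ? ·: jj|Jj
J/II-1 un I-1×I-2: jj
J/II-2 un I-1×I-2: jj
⇒ J over [I-1,I-2,II-1,II-2]: 2 consistent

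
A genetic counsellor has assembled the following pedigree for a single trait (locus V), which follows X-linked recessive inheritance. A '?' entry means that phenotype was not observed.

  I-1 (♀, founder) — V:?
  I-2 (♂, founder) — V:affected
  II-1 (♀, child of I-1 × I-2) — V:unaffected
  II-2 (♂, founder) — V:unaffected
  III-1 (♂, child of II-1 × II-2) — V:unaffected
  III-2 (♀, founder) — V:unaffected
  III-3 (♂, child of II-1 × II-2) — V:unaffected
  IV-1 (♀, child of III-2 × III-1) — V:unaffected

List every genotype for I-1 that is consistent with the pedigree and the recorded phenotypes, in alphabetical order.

I-1 ∈ {X^VX^V, X^VX^v}

V/I-1 ? ·: X^VX^V|X^VX^v
V/I-2 aff ·: X^vY
V/II-1 un I-1×I-2: X^VX^v
V/II-2 un ·: X^VY
V/III-1 un II-1×II-2: X^VY
V/III-2 un ·: X^VX^V|X^VX^v
V/III-3 un II-1×II-2: X^VY
V/IV-1 un III-2×III-1: X^VX^V|X^VX^v
⇒ V over [I-1,I-2,II-1,II-2,III-1,III-2,III-3,IV-1]: 6 consistent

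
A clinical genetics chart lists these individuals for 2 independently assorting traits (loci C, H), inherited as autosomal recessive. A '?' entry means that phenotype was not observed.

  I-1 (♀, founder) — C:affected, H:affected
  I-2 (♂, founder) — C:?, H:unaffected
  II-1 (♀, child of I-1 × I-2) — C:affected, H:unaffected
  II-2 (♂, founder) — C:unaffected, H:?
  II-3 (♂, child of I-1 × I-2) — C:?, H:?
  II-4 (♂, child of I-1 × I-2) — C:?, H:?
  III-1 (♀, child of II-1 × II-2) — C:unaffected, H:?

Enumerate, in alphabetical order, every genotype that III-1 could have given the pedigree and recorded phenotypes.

C/I-1 aff ·: cc
C/I-2 ? ·: Cc|cc
C/II-1 aff I-1×I-2: cc
C/II-2 un ·: CC|Cc
C/II-3 ? I-1×I-2: Cc|cc
C/II-4 ? I-1×I-2: Cc|cc
C/III-1 un II-1×II-2: Cc
⇒ C over [I-1,I-2,II-1,II-2,II-3,II-4,III-1]: 10 consistent
H/I-1 aff ·: hh
H/I-2 un ·: HH|Hh
H/II-1 un I-1×I-2: Hh
H/II-2 ? ·: HH|Hh|hh
H/II-3 ? I-1×I-2: Hh|hh
H/II-4 ? I-1×I-2: Hh|hh
H/III-1 ? II-1×II-2: HH|Hh|hh
⇒ H over [I-1,I-2,II-1,II-2,II-3,II-4,III-1]: 35 consistent

III-1 ∈ {Cc HH, Cc Hh, Cc hh}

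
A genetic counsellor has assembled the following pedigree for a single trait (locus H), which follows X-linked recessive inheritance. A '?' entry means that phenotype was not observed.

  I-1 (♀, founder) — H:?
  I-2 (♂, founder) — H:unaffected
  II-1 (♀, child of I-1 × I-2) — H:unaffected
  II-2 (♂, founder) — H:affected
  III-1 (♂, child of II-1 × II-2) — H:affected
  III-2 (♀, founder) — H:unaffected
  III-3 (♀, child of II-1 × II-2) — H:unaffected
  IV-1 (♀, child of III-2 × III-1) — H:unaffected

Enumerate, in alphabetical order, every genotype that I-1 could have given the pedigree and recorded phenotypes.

H/I-1 ? ·: X^HX^h|X^hX^h
H/I-2 un ·: X^HY
H/II-1 un I-1×I-2: X^HX^h
H/II-2 aff ·: X^hY
H/III-1 aff II-1×II-2: X^hY
H/III-2 un ·: X^HX^H|X^HX^h
H/III-3 un II-1×II-2: X^HX^h
H/IV-1 un III-2×III-1: X^HX^h
⇒ H over [I-1,I-2,II-1,II-2,III-1,III-2,III-3,IV-1]: 4 consistent

I-1 ∈ {X^HX^h, X^hX^h}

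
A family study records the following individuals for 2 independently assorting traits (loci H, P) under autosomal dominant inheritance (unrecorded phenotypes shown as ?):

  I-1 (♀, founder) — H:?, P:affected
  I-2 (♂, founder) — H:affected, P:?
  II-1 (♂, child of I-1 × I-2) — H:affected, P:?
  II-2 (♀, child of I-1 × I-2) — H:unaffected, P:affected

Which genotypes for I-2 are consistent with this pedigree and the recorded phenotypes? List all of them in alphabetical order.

I-2 ∈ {Hh PP, Hh Pp, Hh pp}

H/I-1 ? ·: hh|Hh
H/I-2 aff ·: Hh
H/II-1 aff I-1×I-2: Hh|HH
H/II-2 un I-1×I-2: hh
⇒ H over [I-1,I-2,II-1,II-2]: 3 consistent
P/I-1 aff ·: Pp|PP
P/I-2 ? ·: pp|Pp|PP
P/II-1 ? I-1×I-2: pp|Pp|PP
P/II-2 aff I-1×I-2: Pp|PP
⇒ P over [I-1,I-2,II-1,II-2]: 18 consistent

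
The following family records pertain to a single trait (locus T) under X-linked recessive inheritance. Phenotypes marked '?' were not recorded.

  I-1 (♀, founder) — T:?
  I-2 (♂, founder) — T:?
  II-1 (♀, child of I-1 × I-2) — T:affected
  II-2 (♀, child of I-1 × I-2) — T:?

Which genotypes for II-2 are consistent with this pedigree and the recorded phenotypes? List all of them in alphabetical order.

II-2 ∈ {X^TX^t, X^tX^t}

T/I-1 ? ·: X^TX^t|X^tX^t
T/I-2 ? ·: X^tY
T/II-1 aff I-1×I-2: X^tX^t
T/II-2 ? I-1×I-2: X^TX^t|X^tX^t
⇒ T over [I-1,I-2,II-1,II-2]: 3 consistent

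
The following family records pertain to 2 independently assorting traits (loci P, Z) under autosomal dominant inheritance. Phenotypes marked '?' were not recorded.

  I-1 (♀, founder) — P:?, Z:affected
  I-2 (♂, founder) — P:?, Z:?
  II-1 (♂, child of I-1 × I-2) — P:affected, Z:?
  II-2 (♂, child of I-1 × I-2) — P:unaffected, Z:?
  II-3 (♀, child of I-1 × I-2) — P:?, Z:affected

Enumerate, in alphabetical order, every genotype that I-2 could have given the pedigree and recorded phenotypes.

P/I-1 ? ·: pp|Pp
P/I-2 ? ·: pp|Pp
P/II-1 aff I-1×I-2: Pp|PP
P/II-2 un I-1×I-2: pp
P/II-3 ? I-1×I-2: pp|Pp|PP
⇒ P over [I-1,I-2,II-1,II-2,II-3]: 10 consistent
Z/I-1 aff ·: Zz|ZZ
Z/I-2 ? ·: zz|Zz|ZZ
Z/II-1 ? I-1×I-2: zz|Zz|ZZ
Z/II-2 ? I-1×I-2: zz|Zz|ZZ
Z/II-3 aff I-1×I-2: Zz|ZZ
⇒ Z over [I-1,I-2,II-1,II-2,II-3]: 40 consistent

I-2 ∈ {Pp ZZ, Pp Zz, Pp zz, pp ZZ, pp Zz, pp zz}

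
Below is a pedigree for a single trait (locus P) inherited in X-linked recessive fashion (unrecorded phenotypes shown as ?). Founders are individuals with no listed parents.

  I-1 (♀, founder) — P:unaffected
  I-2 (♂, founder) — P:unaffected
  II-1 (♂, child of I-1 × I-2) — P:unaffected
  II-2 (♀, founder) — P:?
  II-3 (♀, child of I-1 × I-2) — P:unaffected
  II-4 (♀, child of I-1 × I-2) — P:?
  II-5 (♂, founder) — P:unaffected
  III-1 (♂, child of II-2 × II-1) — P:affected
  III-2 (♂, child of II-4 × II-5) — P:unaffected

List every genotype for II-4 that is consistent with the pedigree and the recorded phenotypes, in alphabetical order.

II-4 ∈ {X^PX^P, X^PX^p}

P/I-1 un ·: X^PX^P|X^PX^p
P/I-2 un ·: X^PY
P/II-1 un I-1×I-2: X^PY
P/II-2 ? ·: X^PX^p|X^pX^p
P/II-3 un I-1×I-2: X^PX^P|X^PX^p
P/II-4 ? I-1×I-2: X^PX^P|X^PX^p
P/II-5 un ·: X^PY
P/III-1 aff II-2×II-1: X^pY
P/III-2 un II-4×II-5: X^PY
⇒ P over [I-1,I-2,II-1,II-2,II-3,II-4,II-5,III-1,III-2]: 10 consistent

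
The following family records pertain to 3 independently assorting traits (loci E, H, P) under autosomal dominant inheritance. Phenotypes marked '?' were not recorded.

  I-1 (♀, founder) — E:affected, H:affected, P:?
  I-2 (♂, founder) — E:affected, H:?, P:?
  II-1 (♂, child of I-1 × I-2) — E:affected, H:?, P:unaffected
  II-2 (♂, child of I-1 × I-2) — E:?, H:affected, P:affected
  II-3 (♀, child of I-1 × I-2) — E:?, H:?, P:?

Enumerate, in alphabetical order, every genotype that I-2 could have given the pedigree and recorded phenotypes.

I-2 ∈ {EE HH Pp, EE HH pp, EE Hh Pp, EE Hh pp, EE hh Pp, EE hh pp, Ee HH Pp, Ee HH pp, Ee Hh Pp, Ee Hh pp, Ee hh Pp, Ee hh pp}

E/I-1 aff ·: Ee|EE
E/I-2 aff ·: Ee|EE
E/II-1 aff I-1×I-2: Ee|EE
E/II-2 ? I-1×I-2: ee|Ee|EE
E/II-3 ? I-1×I-2: ee|Ee|EE
⇒ E over [I-1,I-2,II-1,II-2,II-3]: 35 consistent
H/I-1 aff ·: Hh|HH
H/I-2 ? ·: hh|Hh|HH
H/II-1 ? I-1×I-2: hh|Hh|HH
H/II-2 aff I-1×I-2: Hh|HH
H/II-3 ? I-1×I-2: hh|Hh|HH
⇒ H over [I-1,I-2,II-1,II-2,II-3]: 40 consistent
P/I-1 ? ·: pp|Pp
P/I-2 ? ·: pp|Pp
P/II-1 un I-1×I-2: pp
P/II-2 aff I-1×I-2: Pp|PP
P/II-3 ? I-1×I-2: pp|Pp|PP
⇒ P over [I-1,I-2,II-1,II-2,II-3]: 10 consistent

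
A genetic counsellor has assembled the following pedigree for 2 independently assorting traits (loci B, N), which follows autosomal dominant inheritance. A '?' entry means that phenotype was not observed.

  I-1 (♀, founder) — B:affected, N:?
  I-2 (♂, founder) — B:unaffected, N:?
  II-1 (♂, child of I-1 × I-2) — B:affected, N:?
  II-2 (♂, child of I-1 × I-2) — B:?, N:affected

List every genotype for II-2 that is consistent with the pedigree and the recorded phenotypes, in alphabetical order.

B/I-1 aff ·: Bb|BB
B/I-2 un ·: bb
B/II-1 aff I-1×I-2: Bb
B/II-2 ? I-1×I-2: bb|Bb
⇒ B over [I-1,I-2,II-1,II-2]: 3 consistent
N/I-1 ? ·: nn|Nn|NN
N/I-2 ? ·: nn|Nn|NN
N/II-1 ? I-1×I-2: nn|Nn|NN
N/II-2 aff I-1×I-2: Nn|NN
⇒ N over [I-1,I-2,II-1,II-2]: 21 consistent

II-2 ∈ {Bb NN, Bb Nn, bb NN, bb Nn}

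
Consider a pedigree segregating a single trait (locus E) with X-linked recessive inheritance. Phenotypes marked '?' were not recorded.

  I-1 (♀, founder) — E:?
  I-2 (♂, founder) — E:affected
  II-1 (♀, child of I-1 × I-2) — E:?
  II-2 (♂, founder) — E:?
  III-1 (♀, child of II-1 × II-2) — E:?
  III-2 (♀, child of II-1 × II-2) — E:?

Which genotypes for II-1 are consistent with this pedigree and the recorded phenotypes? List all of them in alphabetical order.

II-1 ∈ {X^EX^e, X^eX^e}

E/I-1 ? ·: X^EX^E|X^EX^e|X^eX^e
E/I-2 aff ·: X^eY
E/II-1 ? I-1×I-2: X^EX^e|X^eX^e
E/II-2 ? ·: X^EY|X^eY
E/III-1 ? II-1×II-2: X^EX^E|X^EX^e|X^eX^e
E/III-2 ? II-1×II-2: X^EX^E|X^EX^e|X^eX^e
⇒ E over [I-1,I-2,II-1,II-2,III-1,III-2]: 20 consistent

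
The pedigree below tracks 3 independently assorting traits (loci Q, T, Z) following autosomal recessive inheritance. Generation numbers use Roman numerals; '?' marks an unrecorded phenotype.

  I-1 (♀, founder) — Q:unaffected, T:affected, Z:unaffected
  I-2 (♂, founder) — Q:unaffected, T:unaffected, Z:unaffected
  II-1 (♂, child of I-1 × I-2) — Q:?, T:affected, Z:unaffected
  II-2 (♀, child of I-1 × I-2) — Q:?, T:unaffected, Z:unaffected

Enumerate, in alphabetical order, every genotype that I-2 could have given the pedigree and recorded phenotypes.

I-2 ∈ {QQ Tt ZZ, QQ Tt Zz, Qq Tt ZZ, Qq Tt Zz}

Q/I-1 un ·: QQ|Qq
Q/I-2 un ·: QQ|Qq
Q/II-1 ? I-1×I-2: QQ|Qq|qq
Q/II-2 ? I-1×I-2: QQ|Qq|qq
⇒ Q over [I-1,I-2,II-1,II-2]: 18 consistent
T/I-1 aff ·: tt
T/I-2 un ·: Tt
T/II-1 aff I-1×I-2: tt
T/II-2 un I-1×I-2: Tt
⇒ T over [I-1,I-2,II-1,II-2]: 1 consistent
Z/I-1 un ·: ZZ|Zz
Z/I-2 un ·: ZZ|Zz
Z/II-1 un I-1×I-2: ZZ|Zz
Z/II-2 un I-1×I-2: ZZ|Zz
⇒ Z over [I-1,I-2,II-1,II-2]: 13 consistent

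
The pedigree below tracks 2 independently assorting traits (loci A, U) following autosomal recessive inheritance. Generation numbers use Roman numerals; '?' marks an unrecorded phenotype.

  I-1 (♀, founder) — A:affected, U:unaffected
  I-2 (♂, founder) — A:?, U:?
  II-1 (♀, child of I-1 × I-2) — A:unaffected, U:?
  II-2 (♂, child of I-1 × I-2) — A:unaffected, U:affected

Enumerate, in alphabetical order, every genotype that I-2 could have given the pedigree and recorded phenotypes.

A/I-1 aff ·: aa
A/I-2 ? ·: AA|Aa
A/II-1 un I-1×I-2: Aa
A/II-2 un I-1×I-2: Aa
⇒ A over [I-1,I-2,II-1,II-2]: 2 consistent
U/I-1 un ·: Uu
U/I-2 ? ·: Uu|uu
U/II-1 ? I-1×I-2: UU|Uu|uu
U/II-2 aff I-1×I-2: uu
⇒ U over [I-1,I-2,II-1,II-2]: 5 consistent

I-2 ∈ {AA Uu, AA uu, Aa Uu, Aa uu}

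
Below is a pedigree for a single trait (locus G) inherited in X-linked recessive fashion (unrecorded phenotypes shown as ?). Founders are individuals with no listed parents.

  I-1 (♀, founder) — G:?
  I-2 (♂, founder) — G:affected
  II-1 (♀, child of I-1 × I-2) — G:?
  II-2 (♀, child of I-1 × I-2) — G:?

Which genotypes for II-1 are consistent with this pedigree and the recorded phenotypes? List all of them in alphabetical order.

II-1 ∈ {X^GX^g, X^gX^g}

G/I-1 ? ·: X^GX^G|X^GX^g|X^gX^g
G/I-2 aff ·: X^gY
G/II-1 ? I-1×I-2: X^GX^g|X^gX^g
G/II-2 ? I-1×I-2: X^GX^g|X^gX^g
⇒ G over [I-1,I-2,II-1,II-2]: 6 consistent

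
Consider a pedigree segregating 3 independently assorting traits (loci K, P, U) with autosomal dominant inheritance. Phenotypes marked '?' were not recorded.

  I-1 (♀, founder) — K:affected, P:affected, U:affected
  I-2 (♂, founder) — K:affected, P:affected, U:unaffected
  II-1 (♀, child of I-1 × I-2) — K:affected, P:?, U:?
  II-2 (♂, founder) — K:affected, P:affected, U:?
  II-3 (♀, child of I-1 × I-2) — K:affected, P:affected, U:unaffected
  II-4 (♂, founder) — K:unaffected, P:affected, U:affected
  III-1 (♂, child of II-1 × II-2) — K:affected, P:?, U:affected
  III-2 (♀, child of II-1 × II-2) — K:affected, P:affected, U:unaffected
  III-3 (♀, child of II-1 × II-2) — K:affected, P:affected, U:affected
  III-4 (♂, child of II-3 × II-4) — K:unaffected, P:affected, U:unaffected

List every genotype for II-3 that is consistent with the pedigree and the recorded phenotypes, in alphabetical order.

II-3 ∈ {Kk PP uu, Kk Pp uu}

K/I-1 aff ·: Kk|KK
K/I-2 aff ·: Kk|KK
K/II-1 aff I-1×I-2: Kk|KK
K/II-2 aff ·: Kk|KK
K/II-3 aff I-1×I-2: Kk
K/II-4 un ·: kk
K/III-1 aff II-1×II-2: Kk|KK
K/III-2 aff II-1×II-2: Kk|KK
K/III-3 aff II-1×II-2: Kk|KK
K/III-4 un II-3×II-4: kk
⇒ K over [I-1,I-2,II-1,II-2,II-3,II-4,III-1,III-2,III-3,III-4]: 75 consistent
P/I-1 aff ·: Pp|PP
P/I-2 aff ·: Pp|PP
P/II-1 ? I-1×I-2: pp|Pp|PP
P/II-2 aff ·: Pp|PP
P/II-3 aff I-1×I-2: Pp|PP
P/II-4 aff ·: Pp|PP
P/III-1 ? II-1×II-2: pp|Pp|PP
P/III-2 aff II-1×II-2: Pp|PP
P/III-3 aff II-1×II-2: Pp|PP
P/III-4 aff II-3×II-4: Pp|PP
⇒ P over [I-1,I-2,II-1,II-2,II-3,II-4,III-1,III-2,III-3,III-4]: 657 consistent
U/I-1 aff ·: Uu
U/I-2 un ·: uu
U/II-1 ? I-1×I-2: uu|Uu
U/II-2 ? ·: uu|Uu
U/II-3 un I-1×I-2: uu
U/II-4 aff ·: Uu
U/III-1 aff II-1×II-2: Uu|UU
U/III-2 un II-1×II-2: uu
U/III-3 aff II-1×II-2: Uu|UU
U/III-4 un II-3×II-4: uu
⇒ U over [I-1,I-2,II-1,II-2,II-3,II-4,III-1,III-2,III-3,III-4]: 6 consistent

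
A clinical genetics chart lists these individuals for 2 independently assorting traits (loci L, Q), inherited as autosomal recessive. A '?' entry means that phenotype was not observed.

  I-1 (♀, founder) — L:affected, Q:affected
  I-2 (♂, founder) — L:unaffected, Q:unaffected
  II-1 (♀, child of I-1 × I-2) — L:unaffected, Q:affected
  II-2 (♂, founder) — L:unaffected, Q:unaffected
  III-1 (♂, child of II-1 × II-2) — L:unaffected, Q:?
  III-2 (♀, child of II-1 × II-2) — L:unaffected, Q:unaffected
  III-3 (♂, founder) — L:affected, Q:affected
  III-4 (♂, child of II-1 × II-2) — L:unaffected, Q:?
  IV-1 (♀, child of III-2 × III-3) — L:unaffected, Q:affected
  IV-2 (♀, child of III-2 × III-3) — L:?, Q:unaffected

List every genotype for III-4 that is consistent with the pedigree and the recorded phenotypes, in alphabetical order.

III-4 ∈ {LL Qq, LL qq, Ll Qq, Ll qq}

L/I-1 aff ·: ll
L/I-2 un ·: LL|Ll
L/II-1 un I-1×I-2: Ll
L/II-2 un ·: LL|Ll
L/III-1 un II-1×II-2: LL|Ll
L/III-2 un II-1×II-2: LL|Ll
L/III-3 aff ·: ll
L/III-4 un II-1×II-2: LL|Ll
L/IV-1 un III-2×III-3: Ll
L/IV-2 ? III-2×III-3: Ll|ll
⇒ L over [I-1,I-2,II-1,II-2,III-1,III-2,III-3,III-4,IV-1,IV-2]: 48 consistent
Q/I-1 aff ·: qq
Q/I-2 un ·: Qq
Q/II-1 aff I-1×I-2: qq
Q/II-2 un ·: QQ|Qq
Q/III-1 ? II-1×II-2: Qq|qq
Q/III-2 un II-1×II-2: Qq
Q/III-3 aff ·: qq
Q/III-4 ? II-1×II-2: Qq|qq
Q/IV-1 aff III-2×III-3: qq
Q/IV-2 un III-2×III-3: Qq
⇒ Q over [I-1,I-2,II-1,II-2,III-1,III-2,III-3,III-4,IV-1,IV-2]: 5 consistent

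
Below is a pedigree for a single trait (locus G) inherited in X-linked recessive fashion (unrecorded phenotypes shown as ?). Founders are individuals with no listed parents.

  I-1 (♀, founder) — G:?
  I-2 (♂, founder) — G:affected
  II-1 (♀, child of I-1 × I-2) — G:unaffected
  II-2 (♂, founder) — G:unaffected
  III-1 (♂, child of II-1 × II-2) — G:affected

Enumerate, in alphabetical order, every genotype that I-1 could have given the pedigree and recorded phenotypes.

G/I-1 ? ·: X^GX^G|X^GX^g
G/I-2 aff ·: X^gY
G/II-1 un I-1×I-2: X^GX^g
G/II-2 un ·: X^GY
G/III-1 aff II-1×II-2: X^gY
⇒ G over [I-1,I-2,II-1,II-2,III-1]: 2 consistent

I-1 ∈ {X^GX^G, X^GX^g}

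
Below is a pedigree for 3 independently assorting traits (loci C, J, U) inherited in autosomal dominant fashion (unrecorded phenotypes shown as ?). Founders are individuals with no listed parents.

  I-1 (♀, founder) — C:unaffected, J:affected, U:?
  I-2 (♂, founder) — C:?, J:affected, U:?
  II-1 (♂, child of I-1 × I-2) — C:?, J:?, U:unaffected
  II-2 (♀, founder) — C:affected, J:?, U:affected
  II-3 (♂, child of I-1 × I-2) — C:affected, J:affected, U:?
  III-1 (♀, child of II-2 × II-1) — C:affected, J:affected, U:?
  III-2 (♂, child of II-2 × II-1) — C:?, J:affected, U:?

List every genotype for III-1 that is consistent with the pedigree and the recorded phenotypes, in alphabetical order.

III-1 ∈ {CC JJ Uu, CC JJ uu, CC Jj Uu, CC Jj uu, Cc JJ Uu, Cc JJ uu, Cc Jj Uu, Cc Jj uu}

C/I-1 un ·: cc
C/I-2 ? ·: Cc|CC
C/II-1 ? I-1×I-2: cc|Cc
C/II-2 aff ·: Cc|CC
C/II-3 aff I-1×I-2: Cc
C/III-1 aff II-2×II-1: Cc|CC
C/III-2 ? II-2×II-1: cc|Cc|CC
⇒ C over [I-1,I-2,II-1,II-2,II-3,III-1,III-2]: 23 consistent
J/I-1 aff ·: Jj|JJ
J/I-2 aff ·: Jj|JJ
J/II-1 ? I-1×I-2: jj|Jj|JJ
J/II-2 ? ·: jj|Jj|JJ
J/II-3 aff I-1×I-2: Jj|JJ
J/III-1 aff II-2×II-1: Jj|JJ
J/III-2 aff II-2×II-1: Jj|JJ
⇒ J over [I-1,I-2,II-1,II-2,II-3,III-1,III-2]: 100 consistent
U/I-1 ? ·: uu|Uu
U/I-2 ? ·: uu|Uu
U/II-1 un I-1×I-2: uu
U/II-2 aff ·: Uu|UU
U/II-3 ? I-1×I-2: uu|Uu|UU
U/III-1 ? II-2×II-1: uu|Uu
U/III-2 ? II-2×II-1: uu|Uu
⇒ U over [I-1,I-2,II-1,II-2,II-3,III-1,III-2]: 40 consistent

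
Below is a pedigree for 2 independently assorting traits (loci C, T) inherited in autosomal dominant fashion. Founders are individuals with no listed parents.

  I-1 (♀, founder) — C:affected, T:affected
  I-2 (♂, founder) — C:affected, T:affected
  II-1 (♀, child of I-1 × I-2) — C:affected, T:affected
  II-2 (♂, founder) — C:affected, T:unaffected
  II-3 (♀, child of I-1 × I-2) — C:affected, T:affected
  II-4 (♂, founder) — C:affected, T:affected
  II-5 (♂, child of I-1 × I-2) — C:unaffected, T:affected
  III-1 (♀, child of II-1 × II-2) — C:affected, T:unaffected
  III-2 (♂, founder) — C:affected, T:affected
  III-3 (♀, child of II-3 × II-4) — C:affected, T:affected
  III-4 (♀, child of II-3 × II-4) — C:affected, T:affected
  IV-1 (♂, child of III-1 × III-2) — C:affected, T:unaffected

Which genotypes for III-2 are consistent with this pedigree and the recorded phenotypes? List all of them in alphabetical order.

III-2 ∈ {CC Tt, Cc Tt}

C/I-1 aff ·: Cc
C/I-2 aff ·: Cc
C/II-1 aff I-1×I-2: Cc|CC
C/II-2 aff ·: Cc|CC
C/II-3 aff I-1×I-2: Cc|CC
C/II-4 aff ·: Cc|CC
C/II-5 un I-1×I-2: cc
C/III-1 aff II-1×II-2: Cc|CC
C/III-2 aff ·: Cc|CC
C/III-3 aff II-3×II-4: Cc|CC
C/III-4 aff II-3×II-4: Cc|CC
C/IV-1 aff III-1×III-2: Cc|CC
⇒ C over [I-1,I-2,II-1,II-2,II-3,II-4,II-5,III-1,III-2,III-3,III-4,IV-1]: 312 consistent
T/I-1 aff ·: Tt|TT
T/I-2 aff ·: Tt|TT
T/II-1 aff I-1×I-2: Tt
T/II-2 un ·: tt
T/II-3 aff I-1×I-2: Tt|TT
T/II-4 aff ·: Tt|TT
T/II-5 aff I-1×I-2: Tt|TT
T/III-1 un II-1×II-2: tt
T/III-2 aff ·: Tt
T/III-3 aff II-3×II-4: Tt|TT
T/III-4 aff II-3×II-4: Tt|TT
T/IV-1 un III-1×III-2: tt
⇒ T over [I-1,I-2,II-1,II-2,II-3,II-4,II-5,III-1,III-2,III-3,III-4,IV-1]: 78 consistent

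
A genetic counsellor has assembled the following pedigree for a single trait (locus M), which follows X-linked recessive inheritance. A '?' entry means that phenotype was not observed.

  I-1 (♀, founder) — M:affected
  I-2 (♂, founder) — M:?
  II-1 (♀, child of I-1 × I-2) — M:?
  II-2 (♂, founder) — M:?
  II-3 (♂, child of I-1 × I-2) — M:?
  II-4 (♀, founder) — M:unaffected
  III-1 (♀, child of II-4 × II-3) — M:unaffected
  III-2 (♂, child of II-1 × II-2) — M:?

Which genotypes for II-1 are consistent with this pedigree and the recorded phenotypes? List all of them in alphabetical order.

M/I-1 aff ·: X^mX^m
M/I-2 ? ·: X^MY|X^mY
M/II-1 ? I-1×I-2: X^MX^m|X^mX^m
M/II-2 ? ·: X^MY|X^mY
M/II-3 ? I-1×I-2: X^mY
M/II-4 un ·: X^MX^M|X^MX^m
M/III-1 un II-4×II-3: X^MX^m
M/III-2 ? II-1×II-2: X^MY|X^mY
⇒ M over [I-1,I-2,II-1,II-2,II-3,II-4,III-1,III-2]: 12 consistent

II-1 ∈ {X^MX^m, X^mX^m}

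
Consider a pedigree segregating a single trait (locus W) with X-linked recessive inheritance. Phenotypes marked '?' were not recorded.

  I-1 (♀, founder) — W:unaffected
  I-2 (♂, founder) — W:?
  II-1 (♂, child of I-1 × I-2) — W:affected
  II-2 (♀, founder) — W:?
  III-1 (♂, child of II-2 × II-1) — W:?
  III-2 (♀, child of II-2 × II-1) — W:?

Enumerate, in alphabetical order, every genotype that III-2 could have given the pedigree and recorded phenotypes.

III-2 ∈ {X^WX^w, X^wX^w}

W/I-1 un ·: X^WX^w
W/I-2 ? ·: X^WY|X^wY
W/II-1 aff I-1×I-2: X^wY
W/II-2 ? ·: X^WX^W|X^WX^w|X^wX^w
W/III-1 ? II-2×II-1: X^WY|X^wY
W/III-2 ? II-2×II-1: X^WX^w|X^wX^w
⇒ W over [I-1,I-2,II-1,II-2,III-1,III-2]: 12 consistent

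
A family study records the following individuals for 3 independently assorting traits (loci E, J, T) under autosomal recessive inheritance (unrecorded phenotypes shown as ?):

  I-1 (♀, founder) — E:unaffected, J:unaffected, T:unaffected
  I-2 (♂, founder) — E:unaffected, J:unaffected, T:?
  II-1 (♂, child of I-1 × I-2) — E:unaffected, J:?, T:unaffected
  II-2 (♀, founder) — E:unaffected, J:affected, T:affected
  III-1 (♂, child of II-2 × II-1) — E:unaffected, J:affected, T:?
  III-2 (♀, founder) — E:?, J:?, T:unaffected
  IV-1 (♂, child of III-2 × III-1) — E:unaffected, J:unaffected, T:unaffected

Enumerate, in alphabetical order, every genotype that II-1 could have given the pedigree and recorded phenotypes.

E/I-1 un ·: EE|Ee
E/I-2 un ·: EE|Ee
E/II-1 un I-1×I-2: EE|Ee
E/II-2 un ·: EE|Ee
E/III-1 un II-2×II-1: EE|Ee
E/III-2 ? ·: EE|Ee|ee
E/IV-1 un III-2×III-1: EE|Ee
⇒ E over [I-1,I-2,II-1,II-2,III-1,III-2,IV-1]: 106 consistent
J/I-1 un ·: JJ|Jj
J/I-2 un ·: JJ|Jj
J/II-1 ? I-1×I-2: Jj|jj
J/II-2 aff ·: jj
J/III-1 aff II-2×II-1: jj
J/III-2 ? ·: JJ|Jj
J/IV-1 un III-2×III-1: Jj
⇒ J over [I-1,I-2,II-1,II-2,III-1,III-2,IV-1]: 8 consistent
T/I-1 un ·: TT|Tt
T/I-2 ? ·: TT|Tt|tt
T/II-1 un I-1×I-2: TT|Tt
T/II-2 aff ·: tt
T/III-1 ? II-2×II-1: Tt|tt
T/III-2 un ·: TT|Tt
T/IV-1 un III-2×III-1: TT|Tt
⇒ T over [I-1,I-2,II-1,II-2,III-1,III-2,IV-1]: 46 consistent

II-1 ∈ {EE Jj TT, EE Jj Tt, EE jj TT, EE jj Tt, Ee Jj TT, Ee Jj Tt, Ee jj TT, Ee jj Tt}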